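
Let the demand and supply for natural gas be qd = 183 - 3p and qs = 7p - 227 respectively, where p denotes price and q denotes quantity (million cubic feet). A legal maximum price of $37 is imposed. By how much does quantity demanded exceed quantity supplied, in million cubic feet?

Without the control the market clears where 183 - 3p = 7p - 227, i.e. p* = 41 and q* = 60.
Since 37 < 41, the ceiling is binding.
At p = 37: qd = 183 - 3·37 = 72 and qs = 7·37 - 227 = 32.
Shortage = qd - qs = 72 - 32 = 40.

40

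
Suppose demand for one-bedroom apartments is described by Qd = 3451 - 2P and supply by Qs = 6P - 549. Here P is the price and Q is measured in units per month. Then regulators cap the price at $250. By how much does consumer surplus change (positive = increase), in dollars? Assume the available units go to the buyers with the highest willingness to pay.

Setting quantity demanded equal to quantity supplied, 3451 - 2P = 6P - 549, gives P* = 500 and Q* = 2451.
Because the ceiling (250) lies below the market-clearing price, it is binding.
At P = 250: Qd = 3451 - 2·250 = 2951 and Qs = 6·250 - 549 = 951.
Consumer surplus without the control is ½ · (1725.5 - 500) · 2451 = 1501850.25.
With the ceiling, 951 units are sold at 250 (assume they go to the highest-value buyers). The demand price at Q = 951 is 1250, so CS = ½ · [(1725.5 - 250) + (1250 - 250)] · 951 = 1177100.25.
Change in consumer surplus = 1177100.25 - 1501850.25 = -324750.

-324750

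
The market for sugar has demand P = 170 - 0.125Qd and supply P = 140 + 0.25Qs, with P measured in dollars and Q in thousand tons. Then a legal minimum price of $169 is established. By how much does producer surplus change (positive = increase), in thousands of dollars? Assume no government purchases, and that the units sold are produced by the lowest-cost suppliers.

-576

Rearranging demand gives Qd = 1360 - 8P; rearranging supply gives Qs = 4P - 560. Without the control the market clears where 1360 - 8P = 4P - 560, i.e. P* = 160 and Q* = 80.
Since 169 > 160, the floor is binding.
At P = 169: Qd = 1360 - 8·169 = 8 and Qs = 4·169 - 560 = 116.
Producer surplus without the control is ½ · (160 - 140) · 80 = 800.
With the floor, 8 units are sold at 169. The supply price at Q = 8 is 142, so PS = ½ · [(169 - 140) + (169 - 142)] · 8 = 224.
Change in producer surplus = 224 - 800 = -576.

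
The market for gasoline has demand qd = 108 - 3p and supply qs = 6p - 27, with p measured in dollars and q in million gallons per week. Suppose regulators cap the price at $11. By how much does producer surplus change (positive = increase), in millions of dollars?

-204

Equilibrium: 108 - 3p = 6p - 27, so 135 = 9p and p* = 15, q* = 63.
Because the ceiling (11) lies below the market-clearing price, it is binding.
At p = 11: qd = 108 - 3·11 = 75 and qs = 6·11 - 27 = 39.
Producer surplus without the control is ½ · (15 - 4.5) · 63 = 330.75.
With the ceiling, producers sell 39 units at 11, so PS = ½ · (11 - 4.5) · 39 = 126.75.
Change in producer surplus = 126.75 - 330.75 = -204.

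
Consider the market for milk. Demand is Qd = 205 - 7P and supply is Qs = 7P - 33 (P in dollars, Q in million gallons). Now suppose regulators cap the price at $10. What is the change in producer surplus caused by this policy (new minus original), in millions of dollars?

-430.5

Without the control the market clears where 205 - 7P = 7P - 33, i.e. P* = 17 and Q* = 86.
The ceiling of 10 is below the equilibrium price 17, so it binds.
At P = 10: Qd = 205 - 7·10 = 135 and Qs = 7·10 - 33 = 37.
Producer surplus without the control is ½ · (17 - 33/7) · 86 = 3698/7.
With the ceiling, producers sell 37 units at 10, so PS = ½ · (10 - 33/7) · 37 = 1369/14.
Change in producer surplus = 1369/14 - 3698/7 = -430.5.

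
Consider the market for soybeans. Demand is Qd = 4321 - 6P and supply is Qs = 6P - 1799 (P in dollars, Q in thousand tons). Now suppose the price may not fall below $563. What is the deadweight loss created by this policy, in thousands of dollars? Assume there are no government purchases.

Without the control the market clears where 4321 - 6P = 6P - 1799, i.e. P* = 510 and Q* = 1261.
The floor of 563 is above the equilibrium price 510, so it binds.
At P = 563: Qd = 4321 - 6·563 = 943 and Qs = 6·563 - 1799 = 1579.
Quantity traded falls to 943. At Q = 943 the demand price is (4321 - 943)/6 = 563 and the supply price is (1799 + 943)/6 = 457.
Deadweight loss = ½ · (563 - 457) · (1261 - 943) = ½ · 106 · 318 = 16854.

16854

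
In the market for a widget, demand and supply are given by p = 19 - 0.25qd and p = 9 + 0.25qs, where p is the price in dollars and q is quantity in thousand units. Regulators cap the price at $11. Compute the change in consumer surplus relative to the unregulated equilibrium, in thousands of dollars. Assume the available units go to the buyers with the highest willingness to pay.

6

Rearranging demand gives qd = 76 - 4p; rearranging supply gives qs = 4p - 36. Setting quantity demanded equal to quantity supplied, 76 - 4p = 4p - 36, gives p* = 14 and q* = 20.
Because the ceiling (11) lies below the market-clearing price, it is binding.
At p = 11: qd = 76 - 4·11 = 32 and qs = 4·11 - 36 = 8.
Consumer surplus without the control is ½ · (19 - 14) · 20 = 50.
With the ceiling, 8 units are sold at 11 (assume they go to the highest-value buyers). The demand price at q = 8 is 17, so CS = ½ · [(19 - 11) + (17 - 11)] · 8 = 56.
Change in consumer surplus = 56 - 50 = 6.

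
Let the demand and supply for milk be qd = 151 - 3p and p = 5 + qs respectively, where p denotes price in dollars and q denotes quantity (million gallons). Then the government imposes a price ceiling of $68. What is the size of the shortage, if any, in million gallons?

Rearranging supply gives qs = p - 5. In a free market, 151 - 3p = p - 5 gives the equilibrium p* = 39, q* = 34.
Since 68 is above p* = 39, the ceiling does not bind and the free-market outcome prevails.
Since the control does not bind, there is no shortage.

0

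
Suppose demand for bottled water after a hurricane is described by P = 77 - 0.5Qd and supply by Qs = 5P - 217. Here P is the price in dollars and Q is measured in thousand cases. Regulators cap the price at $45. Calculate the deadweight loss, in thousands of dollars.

560

Rearranging demand gives Qd = 154 - 2P. Without the control the market clears where 154 - 2P = 5P - 217, i.e. P* = 53 and Q* = 48.
Because the ceiling (45) lies below the market-clearing price, it is binding.
At P = 45: Qd = 154 - 2·45 = 64 and Qs = 5·45 - 217 = 8.
Quantity traded falls to 8. At Q = 8 the demand price is (154 - 8)/2 = 73 and the supply price is (217 + 8)/5 = 45.
Deadweight loss = ½ · (73 - 45) · (48 - 8) = ½ · 28 · 40 = 560.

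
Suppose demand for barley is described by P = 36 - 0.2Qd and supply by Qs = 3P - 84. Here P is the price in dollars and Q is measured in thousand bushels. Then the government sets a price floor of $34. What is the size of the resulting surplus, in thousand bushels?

Rearranging demand gives Qd = 180 - 5P. In a free market, 180 - 5P = 3P - 84 gives the equilibrium P* = 33, Q* = 15.
Since 34 > 33, the floor is binding.
At P = 34: Qd = 180 - 5·34 = 10 and Qs = 3·34 - 84 = 18.
Surplus = Qs - Qd = 18 - 10 = 8.

8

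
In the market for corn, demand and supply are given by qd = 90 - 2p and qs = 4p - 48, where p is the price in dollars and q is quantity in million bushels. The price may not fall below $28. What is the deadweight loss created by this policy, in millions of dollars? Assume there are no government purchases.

37.5

In a free market, 90 - 2p = 4p - 48 gives the equilibrium p* = 23, q* = 44.
Since 28 > 23, the floor is binding.
At p = 28: qd = 90 - 2·28 = 34 and qs = 4·28 - 48 = 64.
Quantity traded falls to 34. At q = 34 the demand price is (90 - 34)/2 = 28 and the supply price is (48 + 34)/4 = 20.5.
Deadweight loss = ½ · (28 - 20.5) · (44 - 34) = ½ · 7.5 · 10 = 37.5.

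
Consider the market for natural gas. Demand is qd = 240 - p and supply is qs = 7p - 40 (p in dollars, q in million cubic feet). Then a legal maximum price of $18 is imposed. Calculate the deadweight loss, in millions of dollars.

8092

Without the control the market clears where 240 - p = 7p - 40, i.e. p* = 35 and q* = 205.
The ceiling of 18 is below the equilibrium price 35, so it binds.
At p = 18: qd = 240 - 18 = 222 and qs = 7·18 - 40 = 86.
Quantity traded falls to 86. At q = 86 the demand price is 240 - 86 = 154 and the supply price is (40 + 86)/7 = 18.
Deadweight loss = ½ · (154 - 18) · (205 - 86) = ½ · 136 · 119 = 8092.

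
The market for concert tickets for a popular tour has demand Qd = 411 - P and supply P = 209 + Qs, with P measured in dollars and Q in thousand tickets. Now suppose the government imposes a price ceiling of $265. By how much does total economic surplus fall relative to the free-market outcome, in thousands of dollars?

2025

Rearranging supply gives Qs = P - 209. In a free market, 411 - P = P - 209 gives the equilibrium P* = 310, Q* = 101.
The ceiling of 265 is below the equilibrium price 310, so it binds.
At P = 265: Qd = 411 - 265 = 146 and Qs = 265 - 209 = 56.
Quantity traded falls to 56. At Q = 56 the demand price is 411 - 56 = 355 and the supply price is 209 + 56 = 265.
Deadweight loss = ½ · (355 - 265) · (101 - 56) = ½ · 90 · 45 = 2025.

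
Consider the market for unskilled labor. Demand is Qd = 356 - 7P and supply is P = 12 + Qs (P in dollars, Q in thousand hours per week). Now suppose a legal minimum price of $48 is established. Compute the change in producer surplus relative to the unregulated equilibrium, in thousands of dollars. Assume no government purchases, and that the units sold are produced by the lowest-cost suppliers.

-58

Rearranging supply gives Qs = P - 12. In a free market, 356 - 7P = P - 12 gives the equilibrium P* = 46, Q* = 34.
Because the floor (48) lies above the market-clearing price, it is binding.
At P = 48: Qd = 356 - 7·48 = 20 and Qs = 48 - 12 = 36.
Producer surplus without the control is ½ · (46 - 12) · 34 = 578.
With the floor, 20 units are sold at 48. The supply price at Q = 20 is 32, so PS = ½ · [(48 - 12) + (48 - 32)] · 20 = 520.
Change in producer surplus = 520 - 578 = -58.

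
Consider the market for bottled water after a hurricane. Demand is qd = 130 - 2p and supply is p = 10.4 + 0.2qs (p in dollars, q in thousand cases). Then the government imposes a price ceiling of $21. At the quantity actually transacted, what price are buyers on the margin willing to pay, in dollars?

Rearranging supply gives qs = 5p - 52. Without the control the market clears where 130 - 2p = 5p - 52, i.e. p* = 26 and q* = 78.
Because the ceiling (21) lies below the market-clearing price, it is binding.
At p = 21: qd = 130 - 2·21 = 88 and qs = 5·21 - 52 = 53.
Only 53 units reach the market. On the demand curve, the marginal buyer's willingness to pay at q = 53 is (130 - 53)/2 = 38.5.

38.5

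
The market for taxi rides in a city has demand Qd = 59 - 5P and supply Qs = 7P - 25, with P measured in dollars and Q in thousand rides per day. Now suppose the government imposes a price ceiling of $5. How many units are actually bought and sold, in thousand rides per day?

Setting quantity demanded equal to quantity supplied, 59 - 5P = 7P - 25, gives P* = 7 and Q* = 24.
The ceiling of 5 is below the equilibrium price 7, so it binds.
At P = 5: Qd = 59 - 5·5 = 34 and Qs = 7·5 - 25 = 10.
The quantity actually transacted is the short side, supply: 10.

10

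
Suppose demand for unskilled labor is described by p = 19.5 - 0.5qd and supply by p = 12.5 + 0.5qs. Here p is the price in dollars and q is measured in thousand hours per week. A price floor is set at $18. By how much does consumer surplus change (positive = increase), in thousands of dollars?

Rearranging demand gives qd = 39 - 2p; rearranging supply gives qs = 2p - 25. Equilibrium: 39 - 2p = 2p - 25, so 64 = 4p and p* = 16, q* = 7.
The floor of 18 is above the equilibrium price 16, so it binds.
At p = 18: qd = 39 - 2·18 = 3 and qs = 2·18 - 25 = 11.
Consumer surplus without the control is ½ · (19.5 - 16) · 7 = 12.25.
With the floor, consumers buy 3 units at 18, so CS = ½ · (19.5 - 18) · 3 = 2.25.
Change in consumer surplus = 2.25 - 12.25 = -10.

-10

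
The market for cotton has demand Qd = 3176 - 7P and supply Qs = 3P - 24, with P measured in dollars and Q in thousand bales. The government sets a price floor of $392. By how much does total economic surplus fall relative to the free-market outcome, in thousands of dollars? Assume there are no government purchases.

Equilibrium: 3176 - 7P = 3P - 24, so 3200 = 10P and P* = 320, Q* = 936.
The floor of 392 is above the equilibrium price 320, so it binds.
At P = 392: Qd = 3176 - 7·392 = 432 and Qs = 3·392 - 24 = 1152.
Quantity traded falls to 432. At Q = 432 the demand price is (3176 - 432)/7 = 392 and the supply price is (24 + 432)/3 = 152.
Deadweight loss = ½ · (392 - 152) · (936 - 432) = ½ · 240 · 504 = 60480.

60480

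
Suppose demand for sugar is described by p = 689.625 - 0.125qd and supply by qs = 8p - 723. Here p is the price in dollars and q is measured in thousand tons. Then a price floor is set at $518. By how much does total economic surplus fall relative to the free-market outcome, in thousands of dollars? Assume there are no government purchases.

131072

Rearranging demand gives qd = 5517 - 8p. In a free market, 5517 - 8p = 8p - 723 gives the equilibrium p* = 390, q* = 2397.
Because the floor (518) lies above the market-clearing price, it is binding.
At p = 518: qd = 5517 - 8·518 = 1373 and qs = 8·518 - 723 = 3421.
Quantity traded falls to 1373. At q = 1373 the demand price is (5517 - 1373)/8 = 518 and the supply price is (723 + 1373)/8 = 262.
Deadweight loss = ½ · (518 - 262) · (2397 - 1373) = ½ · 256 · 1024 = 131072.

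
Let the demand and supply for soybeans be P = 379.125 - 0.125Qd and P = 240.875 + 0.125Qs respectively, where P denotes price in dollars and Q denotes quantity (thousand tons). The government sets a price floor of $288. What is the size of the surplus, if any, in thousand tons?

Rearranging demand gives Qd = 3033 - 8P; rearranging supply gives Qs = 8P - 1927. Setting quantity demanded equal to quantity supplied, 3033 - 8P = 8P - 1927, gives P* = 310 and Q* = 553.
Since 288 is below P* = 310, the floor does not bind and the free-market outcome prevails.
Since the control does not bind, there is no surplus.

0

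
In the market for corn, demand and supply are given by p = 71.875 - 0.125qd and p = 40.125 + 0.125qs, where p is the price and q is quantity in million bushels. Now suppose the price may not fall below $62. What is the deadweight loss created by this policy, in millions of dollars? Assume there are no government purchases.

288

Rearranging demand gives qd = 575 - 8p; rearranging supply gives qs = 8p - 321. In a free market, 575 - 8p = 8p - 321 gives the equilibrium p* = 56, q* = 127.
The floor of 62 is above the equilibrium price 56, so it binds.
At p = 62: qd = 575 - 8·62 = 79 and qs = 8·62 - 321 = 175.
Quantity traded falls to 79. At q = 79 the demand price is (575 - 79)/8 = 62 and the supply price is (321 + 79)/8 = 50.
Deadweight loss = ½ · (62 - 50) · (127 - 79) = ½ · 12 · 48 = 288.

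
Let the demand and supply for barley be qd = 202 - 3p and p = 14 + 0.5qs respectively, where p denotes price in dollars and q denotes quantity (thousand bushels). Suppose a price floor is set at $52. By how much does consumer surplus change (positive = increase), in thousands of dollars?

Rearranging supply gives qs = 2p - 28. In a free market, 202 - 3p = 2p - 28 gives the equilibrium p* = 46, q* = 64.
Because the floor (52) lies above the market-clearing price, it is binding.
At p = 52: qd = 202 - 3·52 = 46 and qs = 2·52 - 28 = 76.
Consumer surplus without the control is ½ · (202/3 - 46) · 64 = 2048/3.
With the floor, consumers buy 46 units at 52, so CS = ½ · (202/3 - 52) · 46 = 1058/3.
Change in consumer surplus = 1058/3 - 2048/3 = -330.

-330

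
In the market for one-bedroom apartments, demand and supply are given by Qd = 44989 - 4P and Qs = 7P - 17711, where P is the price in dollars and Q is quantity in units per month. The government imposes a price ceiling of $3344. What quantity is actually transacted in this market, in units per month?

5697

Without the control the market clears where 44989 - 4P = 7P - 17711, i.e. P* = 5700 and Q* = 22189.
Since 3344 < 5700, the ceiling is binding.
At P = 3344: Qd = 44989 - 4·3344 = 31613 and Qs = 7·3344 - 17711 = 5697.
The quantity actually transacted is the short side, supply: 5697.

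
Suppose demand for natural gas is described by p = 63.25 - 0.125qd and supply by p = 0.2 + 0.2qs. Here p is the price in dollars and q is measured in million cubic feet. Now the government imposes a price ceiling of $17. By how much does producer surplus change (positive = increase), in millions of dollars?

Rearranging demand gives qd = 506 - 8p; rearranging supply gives qs = 5p - 1. In a free market, 506 - 8p = 5p - 1 gives the equilibrium p* = 39, q* = 194.
Because the ceiling (17) lies below the market-clearing price, it is binding.
At p = 17: qd = 506 - 8·17 = 370 and qs = 5·17 - 1 = 84.
Producer surplus without the control is ½ · (39 - 0.2) · 194 = 3763.6.
With the ceiling, producers sell 84 units at 17, so PS = ½ · (17 - 0.2) · 84 = 705.6.
Change in producer surplus = 705.6 - 3763.6 = -3058.

-3058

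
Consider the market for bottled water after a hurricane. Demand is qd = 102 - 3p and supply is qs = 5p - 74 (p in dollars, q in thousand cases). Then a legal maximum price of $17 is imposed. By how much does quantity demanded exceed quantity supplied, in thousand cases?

40

In a free market, 102 - 3p = 5p - 74 gives the equilibrium p* = 22, q* = 36.
Since 17 < 22, the ceiling is binding.
At p = 17: qd = 102 - 3·17 = 51 and qs = 5·17 - 74 = 11.
Shortage = qd - qs = 51 - 11 = 40.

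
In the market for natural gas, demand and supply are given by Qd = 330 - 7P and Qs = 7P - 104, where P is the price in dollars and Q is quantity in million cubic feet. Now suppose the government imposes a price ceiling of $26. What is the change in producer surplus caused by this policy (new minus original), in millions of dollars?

-477.5

Equilibrium: 330 - 7P = 7P - 104, so 434 = 14P and P* = 31, Q* = 113.
The ceiling of 26 is below the equilibrium price 31, so it binds.
At P = 26: Qd = 330 - 7·26 = 148 and Qs = 7·26 - 104 = 78.
Producer surplus without the control is ½ · (31 - 104/7) · 113 = 12769/14.
With the ceiling, producers sell 78 units at 26, so PS = ½ · (26 - 104/7) · 78 = 3042/7.
Change in producer surplus = 3042/7 - 12769/14 = -477.5.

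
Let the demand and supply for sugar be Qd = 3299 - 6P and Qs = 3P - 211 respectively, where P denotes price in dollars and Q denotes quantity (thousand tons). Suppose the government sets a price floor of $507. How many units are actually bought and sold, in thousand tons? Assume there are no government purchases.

Setting quantity demanded equal to quantity supplied, 3299 - 6P = 3P - 211, gives P* = 390 and Q* = 959.
Since 507 > 390, the floor is binding.
At P = 507: Qd = 3299 - 6·507 = 257 and Qs = 3·507 - 211 = 1310.
The quantity actually transacted is the short side, demand: 257.

257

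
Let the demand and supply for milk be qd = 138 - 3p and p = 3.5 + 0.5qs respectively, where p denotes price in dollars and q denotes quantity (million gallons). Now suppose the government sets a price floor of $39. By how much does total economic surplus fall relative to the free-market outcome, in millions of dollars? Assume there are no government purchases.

375

Rearranging supply gives qs = 2p - 7. In a free market, 138 - 3p = 2p - 7 gives the equilibrium p* = 29, q* = 51.
Since 39 > 29, the floor is binding.
At p = 39: qd = 138 - 3·39 = 21 and qs = 2·39 - 7 = 71.
Quantity traded falls to 21. At q = 21 the demand price is (138 - 21)/3 = 39 and the supply price is (7 + 21)/2 = 14.
Deadweight loss = ½ · (39 - 14) · (51 - 21) = ½ · 25 · 30 = 375.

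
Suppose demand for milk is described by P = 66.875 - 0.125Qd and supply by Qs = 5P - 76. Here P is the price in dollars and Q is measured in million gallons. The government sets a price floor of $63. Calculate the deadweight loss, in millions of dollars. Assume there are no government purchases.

Rearranging demand gives Qd = 535 - 8P. Without the control the market clears where 535 - 8P = 5P - 76, i.e. P* = 47 and Q* = 159.
Since 63 > 47, the floor is binding.
At P = 63: Qd = 535 - 8·63 = 31 and Qs = 5·63 - 76 = 239.
Quantity traded falls to 31. At Q = 31 the demand price is (535 - 31)/8 = 63 and the supply price is (76 + 31)/5 = 21.4.
Deadweight loss = ½ · (63 - 21.4) · (159 - 31) = ½ · 41.6 · 128 = 2662.4.

2662.4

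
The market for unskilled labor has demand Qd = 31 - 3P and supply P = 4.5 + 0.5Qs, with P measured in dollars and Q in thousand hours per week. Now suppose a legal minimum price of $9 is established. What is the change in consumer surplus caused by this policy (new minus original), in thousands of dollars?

Rearranging supply gives Qs = 2P - 9. In a free market, 31 - 3P = 2P - 9 gives the equilibrium P* = 8, Q* = 7.
Since 9 > 8, the floor is binding.
At P = 9: Qd = 31 - 3·9 = 4 and Qs = 2·9 - 9 = 9.
Consumer surplus without the control is ½ · (31/3 - 8) · 7 = 49/6.
With the floor, consumers buy 4 units at 9, so CS = ½ · (31/3 - 9) · 4 = 8/3.
Change in consumer surplus = 8/3 - 49/6 = -5.5.

-5.5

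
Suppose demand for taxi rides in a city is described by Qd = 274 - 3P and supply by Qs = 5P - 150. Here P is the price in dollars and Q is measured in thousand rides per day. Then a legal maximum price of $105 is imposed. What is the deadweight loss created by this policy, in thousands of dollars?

0

Without the control the market clears where 274 - 3P = 5P - 150, i.e. P* = 53 and Q* = 115.
The ceiling of 105 is above the equilibrium price 53, so it is not binding; the market clears at P* = 53, Q* = 115.
Since the control does not bind, no trades are prevented and deadweight loss is zero.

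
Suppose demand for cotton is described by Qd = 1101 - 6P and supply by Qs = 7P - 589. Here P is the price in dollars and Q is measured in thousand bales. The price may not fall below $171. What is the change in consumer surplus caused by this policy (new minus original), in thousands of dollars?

Without the control the market clears where 1101 - 6P = 7P - 589, i.e. P* = 130 and Q* = 321.
Because the floor (171) lies above the market-clearing price, it is binding.
At P = 171: Qd = 1101 - 6·171 = 75 and Qs = 7·171 - 589 = 608.
Consumer surplus without the control is ½ · (183.5 - 130) · 321 = 8586.75.
With the floor, consumers buy 75 units at 171, so CS = ½ · (183.5 - 171) · 75 = 468.75.
Change in consumer surplus = 468.75 - 8586.75 = -8118.

-8118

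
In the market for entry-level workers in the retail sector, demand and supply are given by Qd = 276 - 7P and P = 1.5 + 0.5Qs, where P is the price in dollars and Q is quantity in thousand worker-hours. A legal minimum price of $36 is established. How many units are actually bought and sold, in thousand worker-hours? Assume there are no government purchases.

Rearranging supply gives Qs = 2P - 3. In a free market, 276 - 7P = 2P - 3 gives the equilibrium P* = 31, Q* = 59.
Because the floor (36) lies above the market-clearing price, it is binding.
At P = 36: Qd = 276 - 7·36 = 24 and Qs = 2·36 - 3 = 69.
The quantity actually transacted is the short side, demand: 24.

24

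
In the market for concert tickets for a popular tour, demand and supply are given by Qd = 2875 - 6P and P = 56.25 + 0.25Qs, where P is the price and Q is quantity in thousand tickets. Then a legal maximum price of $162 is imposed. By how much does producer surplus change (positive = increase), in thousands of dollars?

-106412

Rearranging supply gives Qs = 4P - 225. Without the control the market clears where 2875 - 6P = 4P - 225, i.e. P* = 310 and Q* = 1015.
Because the ceiling (162) lies below the market-clearing price, it is binding.
At P = 162: Qd = 2875 - 6·162 = 1903 and Qs = 4·162 - 225 = 423.
Producer surplus without the control is ½ · (310 - 56.25) · 1015 = 128778.125.
With the ceiling, producers sell 423 units at 162, so PS = ½ · (162 - 56.25) · 423 = 22366.125.
Change in producer surplus = 22366.125 - 128778.125 = -106412.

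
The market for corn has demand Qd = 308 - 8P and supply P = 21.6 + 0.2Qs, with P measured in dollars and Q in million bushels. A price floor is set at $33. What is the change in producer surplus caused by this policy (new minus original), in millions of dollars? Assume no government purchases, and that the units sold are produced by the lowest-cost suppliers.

37.6

Rearranging supply gives Qs = 5P - 108. Setting quantity demanded equal to quantity supplied, 308 - 8P = 5P - 108, gives P* = 32 and Q* = 52.
Because the floor (33) lies above the market-clearing price, it is binding.
At P = 33: Qd = 308 - 8·33 = 44 and Qs = 5·33 - 108 = 57.
Producer surplus without the control is ½ · (32 - 21.6) · 52 = 270.4.
With the floor, 44 units are sold at 33. The supply price at Q = 44 is 30.4, so PS = ½ · [(33 - 21.6) + (33 - 30.4)] · 44 = 308.
Change in producer surplus = 308 - 270.4 = 37.6.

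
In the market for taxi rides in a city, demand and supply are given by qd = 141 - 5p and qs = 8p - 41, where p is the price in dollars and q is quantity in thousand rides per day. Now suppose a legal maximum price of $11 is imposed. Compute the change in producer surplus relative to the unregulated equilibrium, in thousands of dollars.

-177

Setting quantity demanded equal to quantity supplied, 141 - 5p = 8p - 41, gives p* = 14 and q* = 71.
Because the ceiling (11) lies below the market-clearing price, it is binding.
At p = 11: qd = 141 - 5·11 = 86 and qs = 8·11 - 41 = 47.
Producer surplus without the control is ½ · (14 - 5.125) · 71 = 315.0625.
With the ceiling, producers sell 47 units at 11, so PS = ½ · (11 - 5.125) · 47 = 138.0625.
Change in producer surplus = 138.0625 - 315.0625 = -177.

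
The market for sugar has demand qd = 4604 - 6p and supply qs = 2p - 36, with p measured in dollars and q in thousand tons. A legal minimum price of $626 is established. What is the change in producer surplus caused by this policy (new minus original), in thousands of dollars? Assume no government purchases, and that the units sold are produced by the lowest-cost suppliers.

19964

Setting quantity demanded equal to quantity supplied, 4604 - 6p = 2p - 36, gives p* = 580 and q* = 1124.
The floor of 626 is above the equilibrium price 580, so it binds.
At p = 626: qd = 4604 - 6·626 = 848 and qs = 2·626 - 36 = 1216.
Producer surplus without the control is ½ · (580 - 18) · 1124 = 315844.
With the floor, 848 units are sold at 626. The supply price at q = 848 is 442, so PS = ½ · [(626 - 18) + (626 - 442)] · 848 = 335808.
Change in producer surplus = 335808 - 315844 = 19964.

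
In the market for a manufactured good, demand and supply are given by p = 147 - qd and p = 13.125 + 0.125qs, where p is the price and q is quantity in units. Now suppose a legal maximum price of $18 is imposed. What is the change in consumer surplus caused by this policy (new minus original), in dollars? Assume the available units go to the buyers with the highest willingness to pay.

Rearranging demand gives qd = 147 - p; rearranging supply gives qs = 8p - 105. In a free market, 147 - p = 8p - 105 gives the equilibrium p* = 28, q* = 119.
The ceiling of 18 is below the equilibrium price 28, so it binds.
At p = 18: qd = 147 - 18 = 129 and qs = 8·18 - 105 = 39.
Consumer surplus without the control is ½ · (147 - 28) · 119 = 7080.5.
With the ceiling, 39 units are sold at 18 (assume they go to the highest-value buyers). The demand price at q = 39 is 108, so CS = ½ · [(147 - 18) + (108 - 18)] · 39 = 4270.5.
Change in consumer surplus = 4270.5 - 7080.5 = -2810.

-2810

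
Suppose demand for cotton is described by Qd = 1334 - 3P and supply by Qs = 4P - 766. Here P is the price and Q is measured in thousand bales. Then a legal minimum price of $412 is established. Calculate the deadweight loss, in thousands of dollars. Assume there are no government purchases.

In a free market, 1334 - 3P = 4P - 766 gives the equilibrium P* = 300, Q* = 434.
The floor of 412 is above the equilibrium price 300, so it binds.
At P = 412: Qd = 1334 - 3·412 = 98 and Qs = 4·412 - 766 = 882.
Quantity traded falls to 98. At Q = 98 the demand price is (1334 - 98)/3 = 412 and the supply price is (766 + 98)/4 = 216.
Deadweight loss = ½ · (412 - 216) · (434 - 98) = ½ · 196 · 336 = 32928.

32928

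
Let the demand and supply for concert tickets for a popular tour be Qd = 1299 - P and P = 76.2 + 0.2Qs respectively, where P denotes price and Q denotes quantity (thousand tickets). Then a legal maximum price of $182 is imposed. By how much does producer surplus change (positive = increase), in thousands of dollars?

-75852

Rearranging supply gives Qs = 5P - 381. Setting quantity demanded equal to quantity supplied, 1299 - P = 5P - 381, gives P* = 280 and Q* = 1019.
Since 182 < 280, the ceiling is binding.
At P = 182: Qd = 1299 - 182 = 1117 and Qs = 5·182 - 381 = 529.
Producer surplus without the control is ½ · (280 - 76.2) · 1019 = 103836.1.
With the ceiling, producers sell 529 units at 182, so PS = ½ · (182 - 76.2) · 529 = 27984.1.
Change in producer surplus = 27984.1 - 103836.1 = -75852.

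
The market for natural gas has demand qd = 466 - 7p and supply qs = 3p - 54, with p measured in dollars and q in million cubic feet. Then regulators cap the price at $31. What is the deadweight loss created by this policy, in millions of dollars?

In a free market, 466 - 7p = 3p - 54 gives the equilibrium p* = 52, q* = 102.
Since 31 < 52, the ceiling is binding.
At p = 31: qd = 466 - 7·31 = 249 and qs = 3·31 - 54 = 39.
Quantity traded falls to 39. At q = 39 the demand price is (466 - 39)/7 = 61 and the supply price is (54 + 39)/3 = 31.
Deadweight loss = ½ · (61 - 31) · (102 - 39) = ½ · 30 · 63 = 945.

945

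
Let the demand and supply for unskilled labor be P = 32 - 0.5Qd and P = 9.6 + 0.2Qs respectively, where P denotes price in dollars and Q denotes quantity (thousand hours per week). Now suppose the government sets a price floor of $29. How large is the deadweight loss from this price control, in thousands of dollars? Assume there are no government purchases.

236.6

Rearranging demand gives Qd = 64 - 2P; rearranging supply gives Qs = 5P - 48. Equilibrium: 64 - 2P = 5P - 48, so 112 = 7P and P* = 16, Q* = 32.
Since 29 > 16, the floor is binding.
At P = 29: Qd = 64 - 2·29 = 6 and Qs = 5·29 - 48 = 97.
Quantity traded falls to 6. At Q = 6 the demand price is (64 - 6)/2 = 29 and the supply price is (48 + 6)/5 = 10.8.
Deadweight loss = ½ · (29 - 10.8) · (32 - 6) = ½ · 18.2 · 26 = 236.6.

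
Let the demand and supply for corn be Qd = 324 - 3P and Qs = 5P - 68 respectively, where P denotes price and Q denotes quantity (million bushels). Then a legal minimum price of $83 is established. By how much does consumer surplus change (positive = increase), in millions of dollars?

Setting quantity demanded equal to quantity supplied, 324 - 3P = 5P - 68, gives P* = 49 and Q* = 177.
Because the floor (83) lies above the market-clearing price, it is binding.
At P = 83: Qd = 324 - 3·83 = 75 and Qs = 5·83 - 68 = 347.
Consumer surplus without the control is ½ · (108 - 49) · 177 = 5221.5.
With the floor, consumers buy 75 units at 83, so CS = ½ · (108 - 83) · 75 = 937.5.
Change in consumer surplus = 937.5 - 5221.5 = -4284.

-4284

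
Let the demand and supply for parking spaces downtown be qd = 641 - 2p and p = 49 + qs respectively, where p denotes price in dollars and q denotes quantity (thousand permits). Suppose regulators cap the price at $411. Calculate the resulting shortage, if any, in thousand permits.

Rearranging supply gives qs = p - 49. Equilibrium: 641 - 2p = p - 49, so 690 = 3p and p* = 230, q* = 181.
The ceiling of 411 is above the equilibrium price 230, so it is not binding; the market clears at p* = 230, q* = 181.
Since the control does not bind, there is no shortage.

0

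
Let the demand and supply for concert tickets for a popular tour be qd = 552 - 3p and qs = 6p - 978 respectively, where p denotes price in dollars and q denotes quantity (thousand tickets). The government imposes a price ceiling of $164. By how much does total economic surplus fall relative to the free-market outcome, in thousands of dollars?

324

Setting quantity demanded equal to quantity supplied, 552 - 3p = 6p - 978, gives p* = 170 and q* = 42.
Because the ceiling (164) lies below the market-clearing price, it is binding.
At p = 164: qd = 552 - 3·164 = 60 and qs = 6·164 - 978 = 6.
Quantity traded falls to 6. At q = 6 the demand price is (552 - 6)/3 = 182 and the supply price is (978 + 6)/6 = 164.
Deadweight loss = ½ · (182 - 164) · (42 - 6) = ½ · 18 · 36 = 324.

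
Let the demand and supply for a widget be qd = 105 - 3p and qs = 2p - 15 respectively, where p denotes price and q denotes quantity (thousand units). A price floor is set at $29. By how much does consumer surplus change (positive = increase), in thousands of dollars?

Without the control the market clears where 105 - 3p = 2p - 15, i.e. p* = 24 and q* = 33.
Because the floor (29) lies above the market-clearing price, it is binding.
At p = 29: qd = 105 - 3·29 = 18 and qs = 2·29 - 15 = 43.
Consumer surplus without the control is ½ · (35 - 24) · 33 = 181.5.
With the floor, consumers buy 18 units at 29, so CS = ½ · (35 - 29) · 18 = 54.
Change in consumer surplus = 54 - 181.5 = -127.5.

-127.5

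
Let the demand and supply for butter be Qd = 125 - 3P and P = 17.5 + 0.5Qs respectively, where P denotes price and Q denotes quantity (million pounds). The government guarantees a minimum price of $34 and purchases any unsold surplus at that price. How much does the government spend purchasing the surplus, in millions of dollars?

Rearranging supply gives Qs = 2P - 35. Setting quantity demanded equal to quantity supplied, 125 - 3P = 2P - 35, gives P* = 32 and Q* = 29.
Because the floor (34) lies above the market-clearing price, it is binding.
At P = 34: Qd = 125 - 3·34 = 23 and Qs = 2·34 - 35 = 33.
Surplus = Qs - Qd = 10.
Government expenditure = surplus × support price = 10 × 34 = 340.

340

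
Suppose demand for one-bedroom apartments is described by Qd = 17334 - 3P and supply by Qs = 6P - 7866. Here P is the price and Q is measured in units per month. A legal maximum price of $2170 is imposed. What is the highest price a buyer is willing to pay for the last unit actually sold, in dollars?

Setting quantity demanded equal to quantity supplied, 17334 - 3P = 6P - 7866, gives P* = 2800 and Q* = 8934.
Since 2170 < 2800, the ceiling is binding.
At P = 2170: Qd = 17334 - 3·2170 = 10824 and Qs = 6·2170 - 7866 = 5154.
Only 5154 units reach the market. On the demand curve, the marginal buyer's willingness to pay at Q = 5154 is (17334 - 5154)/3 = 4060.

4060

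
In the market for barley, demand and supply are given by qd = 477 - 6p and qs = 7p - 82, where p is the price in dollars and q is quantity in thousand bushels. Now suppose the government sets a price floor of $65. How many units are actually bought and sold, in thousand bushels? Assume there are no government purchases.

Setting quantity demanded equal to quantity supplied, 477 - 6p = 7p - 82, gives p* = 43 and q* = 219.
Because the floor (65) lies above the market-clearing price, it is binding.
At p = 65: qd = 477 - 6·65 = 87 and qs = 7·65 - 82 = 373.
The quantity actually transacted is the short side, demand: 87.

87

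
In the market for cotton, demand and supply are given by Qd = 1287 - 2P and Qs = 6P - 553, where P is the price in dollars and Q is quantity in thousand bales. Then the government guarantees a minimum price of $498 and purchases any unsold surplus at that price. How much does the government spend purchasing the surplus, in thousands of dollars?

Setting quantity demanded equal to quantity supplied, 1287 - 2P = 6P - 553, gives P* = 230 and Q* = 827.
The floor of 498 is above the equilibrium price 230, so it binds.
At P = 498: Qd = 1287 - 2·498 = 291 and Qs = 6·498 - 553 = 2435.
Surplus = Qs - Qd = 2144.
Government expenditure = surplus × support price = 2144 × 498 = 1067712.

1067712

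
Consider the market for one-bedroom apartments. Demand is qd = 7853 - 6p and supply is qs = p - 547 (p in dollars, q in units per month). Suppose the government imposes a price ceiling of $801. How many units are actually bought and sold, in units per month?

Without the control the market clears where 7853 - 6p = p - 547, i.e. p* = 1200 and q* = 653.
Because the ceiling (801) lies below the market-clearing price, it is binding.
At p = 801: qd = 7853 - 6·801 = 3047 and qs = 801 - 547 = 254.
The quantity actually transacted is the short side, supply: 254.

254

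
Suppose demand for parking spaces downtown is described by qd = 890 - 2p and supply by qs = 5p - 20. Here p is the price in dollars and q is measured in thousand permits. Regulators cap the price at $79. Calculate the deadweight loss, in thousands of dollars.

Without the control the market clears where 890 - 2p = 5p - 20, i.e. p* = 130 and q* = 630.
The ceiling of 79 is below the equilibrium price 130, so it binds.
At p = 79: qd = 890 - 2·79 = 732 and qs = 5·79 - 20 = 375.
Quantity traded falls to 375. At q = 375 the demand price is (890 - 375)/2 = 257.5 and the supply price is (20 + 375)/5 = 79.
Deadweight loss = ½ · (257.5 - 79) · (630 - 375) = ½ · 178.5 · 255 = 22758.75.

22758.75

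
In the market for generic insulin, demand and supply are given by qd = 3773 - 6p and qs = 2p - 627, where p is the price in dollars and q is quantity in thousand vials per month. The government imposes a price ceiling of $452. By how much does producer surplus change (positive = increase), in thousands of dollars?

-36750

Setting quantity demanded equal to quantity supplied, 3773 - 6p = 2p - 627, gives p* = 550 and q* = 473.
The ceiling of 452 is below the equilibrium price 550, so it binds.
At p = 452: qd = 3773 - 6·452 = 1061 and qs = 2·452 - 627 = 277.
Producer surplus without the control is ½ · (550 - 313.5) · 473 = 55932.25.
With the ceiling, producers sell 277 units at 452, so PS = ½ · (452 - 313.5) · 277 = 19182.25.
Change in producer surplus = 19182.25 - 55932.25 = -36750.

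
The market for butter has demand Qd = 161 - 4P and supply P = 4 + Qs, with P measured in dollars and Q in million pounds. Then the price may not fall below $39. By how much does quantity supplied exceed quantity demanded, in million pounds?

Rearranging supply gives Qs = P - 4. Setting quantity demanded equal to quantity supplied, 161 - 4P = P - 4, gives P* = 33 and Q* = 29.
The floor of 39 is above the equilibrium price 33, so it binds.
At P = 39: Qd = 161 - 4·39 = 5 and Qs = 39 - 4 = 35.
Surplus = Qs - Qd = 35 - 5 = 30.

30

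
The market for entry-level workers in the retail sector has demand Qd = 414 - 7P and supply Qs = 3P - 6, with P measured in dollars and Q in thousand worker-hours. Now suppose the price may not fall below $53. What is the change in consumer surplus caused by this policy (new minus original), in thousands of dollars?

Setting quantity demanded equal to quantity supplied, 414 - 7P = 3P - 6, gives P* = 42 and Q* = 120.
Because the floor (53) lies above the market-clearing price, it is binding.
At P = 53: Qd = 414 - 7·53 = 43 and Qs = 3·53 - 6 = 153.
Consumer surplus without the control is ½ · (414/7 - 42) · 120 = 7200/7.
With the floor, consumers buy 43 units at 53, so CS = ½ · (414/7 - 53) · 43 = 1849/14.
Change in consumer surplus = 1849/14 - 7200/7 = -896.5.

-896.5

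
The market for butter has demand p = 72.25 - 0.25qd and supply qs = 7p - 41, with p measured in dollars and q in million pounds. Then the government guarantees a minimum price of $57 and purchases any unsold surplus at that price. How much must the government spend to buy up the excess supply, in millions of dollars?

16929

Rearranging demand gives qd = 289 - 4p. Equilibrium: 289 - 4p = 7p - 41, so 330 = 11p and p* = 30, q* = 169.
Because the floor (57) lies above the market-clearing price, it is binding.
At p = 57: qd = 289 - 4·57 = 61 and qs = 7·57 - 41 = 358.
Surplus = qs - qd = 297.
Government expenditure = surplus × support price = 297 × 57 = 16929.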